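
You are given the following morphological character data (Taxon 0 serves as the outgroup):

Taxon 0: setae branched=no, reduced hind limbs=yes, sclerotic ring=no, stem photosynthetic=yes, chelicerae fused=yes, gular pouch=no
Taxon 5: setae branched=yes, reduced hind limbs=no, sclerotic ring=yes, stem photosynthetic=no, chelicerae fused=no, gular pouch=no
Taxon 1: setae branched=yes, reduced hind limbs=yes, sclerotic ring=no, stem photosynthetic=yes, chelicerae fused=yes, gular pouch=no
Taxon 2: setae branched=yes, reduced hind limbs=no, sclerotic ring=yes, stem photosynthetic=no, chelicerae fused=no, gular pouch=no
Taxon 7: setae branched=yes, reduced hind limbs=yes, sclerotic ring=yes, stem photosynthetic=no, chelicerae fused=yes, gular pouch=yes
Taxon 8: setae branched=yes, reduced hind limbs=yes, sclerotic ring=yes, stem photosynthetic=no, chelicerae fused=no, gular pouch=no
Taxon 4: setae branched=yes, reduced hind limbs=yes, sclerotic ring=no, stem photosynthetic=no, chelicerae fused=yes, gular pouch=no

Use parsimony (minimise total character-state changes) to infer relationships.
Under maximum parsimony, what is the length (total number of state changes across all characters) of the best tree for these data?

6

Character polarity is set by the outgroup: the derived state is whichever differs from the outgroup's state, so for reduced hind limbs, stem photosynthetic, chelicerae fused the derived state is 'no', and for the remaining characters it is 'yes'.
setae branched (derived state 'yes') is shared by all ingroup taxa — unites the whole ingroup.
reduced hind limbs: derived state 'no' in Taxon 2 and Taxon 5 only — synapomorphy for {Taxon 2, Taxon 5}.
Only Taxon 2, Taxon 5, Taxon 7, and Taxon 8 show the derived state 'yes' for sclerotic ring, supporting them as a clade.
stem photosynthetic (derived state 'no') is shared by Taxon 2, Taxon 4, Taxon 5, Taxon 7, and Taxon 8 — a synapomorphy uniting that clade.
chelicerae fused (derived state 'no') is shared by Taxon 2, Taxon 5, and Taxon 8 — a synapomorphy uniting that clade.
gular pouch: derived state 'yes' in Taxon 7 only — an autapomorphy, so it tells us nothing about relationships among taxa.
Most parsimonious ingroup topology: (((((Taxon 5,Taxon 2),Taxon 8),Taxon 7),Taxon 4),Taxon 1).
Changes per character on this tree: setae branched: 1; reduced hind limbs: 1; sclerotic ring: 1; stem photosynthetic: 1; chelicerae fused: 1; gular pouch: 1.
Total = 6.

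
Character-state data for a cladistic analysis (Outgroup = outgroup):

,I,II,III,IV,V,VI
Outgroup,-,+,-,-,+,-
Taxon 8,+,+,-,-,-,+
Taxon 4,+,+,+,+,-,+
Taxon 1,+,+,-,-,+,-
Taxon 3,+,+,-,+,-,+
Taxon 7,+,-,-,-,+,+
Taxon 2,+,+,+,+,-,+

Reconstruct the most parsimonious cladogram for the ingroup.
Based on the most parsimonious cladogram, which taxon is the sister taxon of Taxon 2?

Character polarity is set by the outgroup: the derived state is whichever differs from the outgroup's state, so for II, V the derived state is '-', and for the remaining characters it is '+'.
I (derived state '+') is shared by all ingroup taxa — unites the whole ingroup.
II (derived state '-') is unique to Taxon 7 (autapomorphy; uninformative for grouping).
III (derived state '+') is shared by Taxon 2 and Taxon 4 — a synapomorphy uniting that clade.
IV: derived state '+' in Taxon 2, Taxon 3, and Taxon 4 only — synapomorphy for {Taxon 2, Taxon 3, Taxon 4}.
V (derived state '-') is shared by Taxon 2, Taxon 3, Taxon 4, and Taxon 8 — a synapomorphy uniting that clade.
VI (derived state '+') is shared by Taxon 2, Taxon 3, Taxon 4, Taxon 7, and Taxon 8 — a synapomorphy uniting that clade.
Most parsimonious ingroup topology: (((Taxon 8,((Taxon 4,Taxon 2),Taxon 3)),Taxon 7),Taxon 1).
Taxon 2 and Taxon 4 form a cherry on this tree, so they are sister taxa.

Taxon 4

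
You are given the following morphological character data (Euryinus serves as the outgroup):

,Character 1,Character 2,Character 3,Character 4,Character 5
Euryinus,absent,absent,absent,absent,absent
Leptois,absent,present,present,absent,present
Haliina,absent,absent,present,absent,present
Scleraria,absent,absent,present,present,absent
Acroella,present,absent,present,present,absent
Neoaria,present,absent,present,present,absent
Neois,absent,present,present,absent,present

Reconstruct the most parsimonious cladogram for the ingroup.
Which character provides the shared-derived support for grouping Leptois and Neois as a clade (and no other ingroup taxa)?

The outgroup has state 'absent' for every character, so 'present' is the derived state throughout.
Only Acroella and Neoaria show the derived state 'present' for Character 1, supporting them as a clade.
Character 2 (derived state 'present') is shared by Leptois and Neois — a synapomorphy uniting that clade.
Character 3 (derived state 'present') is shared by all ingroup taxa — unites the whole ingroup.
Only Acroella, Neoaria, and Scleraria show the derived state 'present' for Character 4, supporting them as a clade.
Character 5: derived state 'present' in Haliina, Leptois, and Neois only — synapomorphy for {Haliina, Leptois, Neois}.
Most parsimonious ingroup topology: (((Leptois,Neois),Haliina),(Scleraria,(Acroella,Neoaria))).
The clade {Leptois, Neois} is supported by Character 2: its derived state 'present' occurs in exactly those taxa and in no other taxon (including the outgroup).

Character 2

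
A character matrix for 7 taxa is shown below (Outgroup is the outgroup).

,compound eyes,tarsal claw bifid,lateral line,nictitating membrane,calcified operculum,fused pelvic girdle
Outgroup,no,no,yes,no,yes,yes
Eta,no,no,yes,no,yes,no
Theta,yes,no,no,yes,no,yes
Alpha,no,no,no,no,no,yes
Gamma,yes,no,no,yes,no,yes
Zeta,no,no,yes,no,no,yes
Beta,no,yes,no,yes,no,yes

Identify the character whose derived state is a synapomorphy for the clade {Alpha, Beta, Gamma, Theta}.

lateral line

Character polarity is set by the outgroup: the derived state is whichever differs from the outgroup's state, so for lateral line, calcified operculum, fused pelvic girdle the derived state is 'no', and for the remaining characters it is 'yes'.
compound eyes (derived state 'yes') is shared by Gamma and Theta — a synapomorphy uniting that clade.
tarsal claw bifid (derived state 'yes') is unique to Beta (autapomorphy; uninformative for grouping).
lateral line (derived state 'no') is shared by Alpha, Beta, Gamma, and Theta — a synapomorphy uniting that clade.
nictitating membrane: derived state 'yes' in Beta, Gamma, and Theta only — synapomorphy for {Beta, Gamma, Theta}.
calcified operculum: derived state 'no' in Alpha, Beta, Gamma, Theta, and Zeta only — synapomorphy for {Alpha, Beta, Gamma, Theta, Zeta}.
fused pelvic girdle (derived state 'no') is unique to Eta (autapomorphy; uninformative for grouping).
Most parsimonious ingroup topology: (Eta,((((Theta,Gamma),Beta),Alpha),Zeta)).
The clade {Alpha, Beta, Gamma, Theta} is supported by lateral line: its derived state 'no' occurs in exactly those taxa and in no other taxon (including the outgroup).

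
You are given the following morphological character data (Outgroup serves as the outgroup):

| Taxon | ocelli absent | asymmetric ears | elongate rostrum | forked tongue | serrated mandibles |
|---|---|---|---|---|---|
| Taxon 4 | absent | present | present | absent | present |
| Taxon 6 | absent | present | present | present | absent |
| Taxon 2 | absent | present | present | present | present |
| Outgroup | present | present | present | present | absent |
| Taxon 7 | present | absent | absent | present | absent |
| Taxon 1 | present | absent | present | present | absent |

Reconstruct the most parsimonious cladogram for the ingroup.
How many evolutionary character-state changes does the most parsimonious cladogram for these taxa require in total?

Character polarity is set by the outgroup: the derived state is whichever differs from the outgroup's state, so for ocelli absent, asymmetric ears, elongate rostrum, forked tongue the derived state is 'absent', and for the remaining characters it is 'present'.
ocelli absent (derived state 'absent') is shared by Taxon 2, Taxon 4, and Taxon 6 — a synapomorphy uniting that clade.
Only Taxon 1 and Taxon 7 show the derived state 'absent' for asymmetric ears, supporting them as a clade.
elongate rostrum: derived state 'absent' in Taxon 7 only — an autapomorphy, so it tells us nothing about relationships among taxa.
forked tongue: derived state 'absent' in Taxon 4 only — an autapomorphy, so it tells us nothing about relationships among taxa.
Only Taxon 2 and Taxon 4 show the derived state 'present' for serrated mandibles, supporting them as a clade.
Most parsimonious ingroup topology: ((Taxon 1,Taxon 7),((Taxon 4,Taxon 2),Taxon 6)).
Changes per character on this tree: ocelli absent: 1; asymmetric ears: 1; elongate rostrum: 1; forked tongue: 1; serrated mandibles: 1.
Total = 5.

5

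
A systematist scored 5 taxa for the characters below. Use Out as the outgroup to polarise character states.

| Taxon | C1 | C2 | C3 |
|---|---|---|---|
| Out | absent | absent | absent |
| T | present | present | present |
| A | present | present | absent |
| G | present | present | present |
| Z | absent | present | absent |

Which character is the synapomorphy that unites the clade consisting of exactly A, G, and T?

The outgroup has state 'absent' for every character, so 'present' is the derived state throughout.
Only A, G, and T show the derived state 'present' for C1, supporting them as a clade.
C2 (derived state 'present') is shared by all ingroup taxa — unites the whole ingroup.
C3: derived state 'present' in G and T only — synapomorphy for {G, T}.
Most parsimonious ingroup topology: (((T,G),A),Z).
The clade {A, G, T} is supported by C1: its derived state 'present' occurs in exactly those taxa and in no other taxon (including the outgroup).

C1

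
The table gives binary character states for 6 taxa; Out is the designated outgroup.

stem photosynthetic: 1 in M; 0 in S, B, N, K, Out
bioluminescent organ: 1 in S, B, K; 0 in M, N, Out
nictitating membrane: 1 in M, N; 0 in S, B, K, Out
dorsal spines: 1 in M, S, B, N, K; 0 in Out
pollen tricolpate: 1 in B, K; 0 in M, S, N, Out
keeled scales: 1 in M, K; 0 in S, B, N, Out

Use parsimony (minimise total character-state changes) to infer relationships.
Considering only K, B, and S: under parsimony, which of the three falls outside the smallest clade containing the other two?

The outgroup has state '0' for every character, so '1' is the derived state throughout.
stem photosynthetic: derived state '1' in M only — an autapomorphy, so it tells us nothing about relationships among taxa.
bioluminescent organ: derived state '1' in B, K, and S only — synapomorphy for {B, K, S}.
nictitating membrane: derived state '1' in M and N only — synapomorphy for {M, N}.
All ingroup taxa share the derived state '1' for dorsal spines; it defines the ingroup but does not resolve relationships within it.
pollen tricolpate: derived state '1' in B and K only — synapomorphy for {B, K}.
keeled scales (state '1') occurs in K and M but conflicts with the nesting implied by the other characters — most parsimoniously interpreted as homoplasy.
Most parsimonious ingroup topology: ((N,M),(S,(B,K))).
B and K share a more recent common ancestor with each other than either does with S, so S is the least closely related of the three.

S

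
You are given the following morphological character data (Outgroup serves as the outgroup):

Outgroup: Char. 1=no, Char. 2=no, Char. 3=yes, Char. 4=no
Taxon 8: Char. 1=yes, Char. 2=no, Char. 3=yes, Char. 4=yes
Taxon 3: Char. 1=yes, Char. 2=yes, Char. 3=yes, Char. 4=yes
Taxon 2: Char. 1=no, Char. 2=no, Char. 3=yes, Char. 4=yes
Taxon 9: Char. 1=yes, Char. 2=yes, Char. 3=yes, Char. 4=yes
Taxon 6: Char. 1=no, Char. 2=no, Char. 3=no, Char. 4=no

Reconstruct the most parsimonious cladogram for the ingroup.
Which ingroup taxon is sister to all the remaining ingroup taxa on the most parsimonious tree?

Taxon 6

Character polarity is set by the outgroup: the derived state is whichever differs from the outgroup's state, so for Char. 3 the derived state is 'no', and for the remaining characters it is 'yes'.
Char. 1: derived state 'yes' in Taxon 3, Taxon 8, and Taxon 9 only — synapomorphy for {Taxon 3, Taxon 8, Taxon 9}.
Only Taxon 3 and Taxon 9 show the derived state 'yes' for Char. 2, supporting them as a clade.
Char. 3: derived state 'no' in Taxon 6 only — an autapomorphy, so it tells us nothing about relationships among taxa.
Char. 4: derived state 'yes' in Taxon 2, Taxon 3, Taxon 8, and Taxon 9 only — synapomorphy for {Taxon 2, Taxon 3, Taxon 8, Taxon 9}.
Most parsimonious ingroup topology: (((Taxon 8,(Taxon 3,Taxon 9)),Taxon 2),Taxon 6).
Taxon 6 is sister to the clade containing all other ingroup taxa, so it is the earliest-diverging (most basal) ingroup lineage.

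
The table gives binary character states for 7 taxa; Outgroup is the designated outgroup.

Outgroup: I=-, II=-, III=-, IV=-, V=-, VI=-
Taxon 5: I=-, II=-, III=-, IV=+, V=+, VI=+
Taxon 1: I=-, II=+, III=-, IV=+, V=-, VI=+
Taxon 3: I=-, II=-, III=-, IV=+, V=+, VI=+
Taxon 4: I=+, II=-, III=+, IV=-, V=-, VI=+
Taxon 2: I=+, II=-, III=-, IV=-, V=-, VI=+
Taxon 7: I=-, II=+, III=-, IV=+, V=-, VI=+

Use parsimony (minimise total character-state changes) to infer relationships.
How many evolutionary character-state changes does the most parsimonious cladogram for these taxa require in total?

6

The outgroup has state '-' for every character, so '+' is the derived state throughout.
I (derived state '+') is shared by Taxon 2 and Taxon 4 — a synapomorphy uniting that clade.
II (derived state '+') is shared by Taxon 1 and Taxon 7 — a synapomorphy uniting that clade.
III: derived state '+' in Taxon 4 only — an autapomorphy, so it tells us nothing about relationships among taxa.
Only Taxon 1, Taxon 3, Taxon 5, and Taxon 7 show the derived state '+' for IV, supporting them as a clade.
V: derived state '+' in Taxon 3 and Taxon 5 only — synapomorphy for {Taxon 3, Taxon 5}.
VI (derived state '+') is shared by all ingroup taxa — unites the whole ingroup.
Most parsimonious ingroup topology: (((Taxon 5,Taxon 3),(Taxon 1,Taxon 7)),(Taxon 4,Taxon 2)).
Changes per character on this tree: I: 1; II: 1; III: 1; IV: 1; V: 1; VI: 1.
Total = 6.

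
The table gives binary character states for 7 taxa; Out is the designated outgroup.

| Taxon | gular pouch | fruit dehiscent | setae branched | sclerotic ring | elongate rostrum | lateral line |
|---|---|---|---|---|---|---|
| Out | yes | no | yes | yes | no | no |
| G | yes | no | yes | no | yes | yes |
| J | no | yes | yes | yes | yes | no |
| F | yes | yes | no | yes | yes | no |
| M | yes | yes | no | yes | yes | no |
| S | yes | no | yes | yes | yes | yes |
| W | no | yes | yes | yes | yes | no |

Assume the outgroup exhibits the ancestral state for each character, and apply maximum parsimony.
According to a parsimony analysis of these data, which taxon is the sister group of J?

Character polarity is set by the outgroup: the derived state is whichever differs from the outgroup's state, so for gular pouch, setae branched, sclerotic ring the derived state is 'no', and for the remaining characters it is 'yes'.
Only J and W show the derived state 'no' for gular pouch, supporting them as a clade.
Only F, J, M, and W show the derived state 'yes' for fruit dehiscent, supporting them as a clade.
setae branched (derived state 'no') is shared by F and M — a synapomorphy uniting that clade.
sclerotic ring: derived state 'no' in G only — an autapomorphy, so it tells us nothing about relationships among taxa.
All ingroup taxa share the derived state 'yes' for elongate rostrum; it defines the ingroup but does not resolve relationships within it.
lateral line: derived state 'yes' in G and S only — synapomorphy for {G, S}.
Most parsimonious ingroup topology: ((G,S),((J,W),(F,M))).
J and W form a cherry on this tree, so they are sister taxa.

W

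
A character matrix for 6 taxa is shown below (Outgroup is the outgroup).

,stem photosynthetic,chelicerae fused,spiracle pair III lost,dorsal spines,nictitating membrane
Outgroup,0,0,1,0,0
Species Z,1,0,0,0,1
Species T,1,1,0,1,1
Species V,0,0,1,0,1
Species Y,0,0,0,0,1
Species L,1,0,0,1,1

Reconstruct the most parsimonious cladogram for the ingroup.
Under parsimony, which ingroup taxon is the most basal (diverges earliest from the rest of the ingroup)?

Species V

Character polarity is set by the outgroup: the derived state is whichever differs from the outgroup's state, so for spiracle pair III lost the derived state is '0', and for the remaining characters it is '1'.
stem photosynthetic: derived state '1' in Species L, Species T, and Species Z only — synapomorphy for {Species L, Species T, Species Z}.
chelicerae fused (derived state '1') is unique to Species T (autapomorphy; uninformative for grouping).
spiracle pair III lost: derived state '0' in Species L, Species T, Species Y, and Species Z only — synapomorphy for {Species L, Species T, Species Y, Species Z}.
dorsal spines (derived state '1') is shared by Species L and Species T — a synapomorphy uniting that clade.
All ingroup taxa share the derived state '1' for nictitating membrane; it defines the ingroup but does not resolve relationships within it.
Most parsimonious ingroup topology: (((Species Z,(Species T,Species L)),Species Y),Species V).
Species V is sister to the clade containing all other ingroup taxa, so it is the earliest-diverging (most basal) ingroup lineage.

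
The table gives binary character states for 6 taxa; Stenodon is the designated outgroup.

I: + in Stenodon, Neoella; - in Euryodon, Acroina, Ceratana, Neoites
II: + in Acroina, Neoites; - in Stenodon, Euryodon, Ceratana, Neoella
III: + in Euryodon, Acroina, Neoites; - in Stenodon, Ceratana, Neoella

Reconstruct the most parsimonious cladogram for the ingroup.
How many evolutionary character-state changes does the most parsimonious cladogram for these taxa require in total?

Character polarity is set by the outgroup: the derived state is whichever differs from the outgroup's state, so for I the derived state is '-', and for the remaining characters it is '+'.
I: derived state '-' in Acroina, Ceratana, Euryodon, and Neoites only — synapomorphy for {Acroina, Ceratana, Euryodon, Neoites}.
II (derived state '+') is shared by Acroina and Neoites — a synapomorphy uniting that clade.
III (derived state '+') is shared by Acroina, Euryodon, and Neoites — a synapomorphy uniting that clade.
Most parsimonious ingroup topology: (((Euryodon,(Acroina,Neoites)),Ceratana),Neoella).
Changes per character on this tree: I: 1; II: 1; III: 1.
Total = 3.

3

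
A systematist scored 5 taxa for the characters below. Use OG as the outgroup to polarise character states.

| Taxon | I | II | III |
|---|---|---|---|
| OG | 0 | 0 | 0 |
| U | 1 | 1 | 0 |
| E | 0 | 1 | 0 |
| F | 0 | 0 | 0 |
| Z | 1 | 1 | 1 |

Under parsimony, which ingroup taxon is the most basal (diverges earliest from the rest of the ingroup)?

F

The outgroup has state '0' for every character, so '1' is the derived state throughout.
I: derived state '1' in U and Z only — synapomorphy for {U, Z}.
Only E, U, and Z show the derived state '1' for II, supporting them as a clade.
III (derived state '1') is unique to Z (autapomorphy; uninformative for grouping).
Most parsimonious ingroup topology: (((U,Z),E),F).
F is sister to the clade containing all other ingroup taxa, so it is the earliest-diverging (most basal) ingroup lineage.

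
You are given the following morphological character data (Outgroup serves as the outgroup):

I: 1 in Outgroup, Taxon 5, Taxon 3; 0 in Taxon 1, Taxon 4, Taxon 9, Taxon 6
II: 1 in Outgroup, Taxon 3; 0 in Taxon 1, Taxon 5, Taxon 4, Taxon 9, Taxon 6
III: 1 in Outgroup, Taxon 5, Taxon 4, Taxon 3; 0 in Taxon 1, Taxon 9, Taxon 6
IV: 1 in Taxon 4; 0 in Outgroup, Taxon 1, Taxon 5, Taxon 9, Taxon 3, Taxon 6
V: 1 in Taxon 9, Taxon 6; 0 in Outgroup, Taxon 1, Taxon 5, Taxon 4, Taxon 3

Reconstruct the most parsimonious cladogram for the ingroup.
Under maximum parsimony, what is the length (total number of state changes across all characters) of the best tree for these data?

5

Character polarity is set by the outgroup: the derived state is whichever differs from the outgroup's state, so for I, II, III the derived state is '0', and for the remaining characters it is '1'.
I: derived state '0' in Taxon 1, Taxon 4, Taxon 6, and Taxon 9 only — synapomorphy for {Taxon 1, Taxon 4, Taxon 6, Taxon 9}.
Only Taxon 1, Taxon 4, Taxon 5, Taxon 6, and Taxon 9 show the derived state '0' for II, supporting them as a clade.
III: derived state '0' in Taxon 1, Taxon 6, and Taxon 9 only — synapomorphy for {Taxon 1, Taxon 6, Taxon 9}.
IV: derived state '1' in Taxon 4 only — an autapomorphy, so it tells us nothing about relationships among taxa.
V (derived state '1') is shared by Taxon 6 and Taxon 9 — a synapomorphy uniting that clade.
Most parsimonious ingroup topology: ((((Taxon 1,(Taxon 9,Taxon 6)),Taxon 4),Taxon 5),Taxon 3).
Changes per character on this tree: I: 1; II: 1; III: 1; IV: 1; V: 1.
Total = 5.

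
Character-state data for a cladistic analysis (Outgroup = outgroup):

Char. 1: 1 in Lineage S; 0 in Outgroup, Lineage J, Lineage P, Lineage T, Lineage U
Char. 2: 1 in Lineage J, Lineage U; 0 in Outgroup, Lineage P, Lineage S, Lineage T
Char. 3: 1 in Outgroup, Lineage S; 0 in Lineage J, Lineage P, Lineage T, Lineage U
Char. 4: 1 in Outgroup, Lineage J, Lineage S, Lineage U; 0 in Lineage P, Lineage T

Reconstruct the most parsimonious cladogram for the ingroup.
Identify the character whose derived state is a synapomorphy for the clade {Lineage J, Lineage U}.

Char. 2

Character polarity is set by the outgroup: the derived state is whichever differs from the outgroup's state, so for Char. 3, Char. 4 the derived state is '0', and for the remaining characters it is '1'.
Char. 1 (derived state '1') is unique to Lineage S (autapomorphy; uninformative for grouping).
Char. 2: derived state '1' in Lineage J and Lineage U only — synapomorphy for {Lineage J, Lineage U}.
Char. 3 (derived state '0') is shared by Lineage J, Lineage P, Lineage T, and Lineage U — a synapomorphy uniting that clade.
Char. 4: derived state '0' in Lineage P and Lineage T only — synapomorphy for {Lineage P, Lineage T}.
Most parsimonious ingroup topology: (((Lineage J,Lineage U),(Lineage P,Lineage T)),Lineage S).
The clade {Lineage J, Lineage U} is supported by Char. 2: its derived state '1' occurs in exactly those taxa and in no other taxon (including the outgroup).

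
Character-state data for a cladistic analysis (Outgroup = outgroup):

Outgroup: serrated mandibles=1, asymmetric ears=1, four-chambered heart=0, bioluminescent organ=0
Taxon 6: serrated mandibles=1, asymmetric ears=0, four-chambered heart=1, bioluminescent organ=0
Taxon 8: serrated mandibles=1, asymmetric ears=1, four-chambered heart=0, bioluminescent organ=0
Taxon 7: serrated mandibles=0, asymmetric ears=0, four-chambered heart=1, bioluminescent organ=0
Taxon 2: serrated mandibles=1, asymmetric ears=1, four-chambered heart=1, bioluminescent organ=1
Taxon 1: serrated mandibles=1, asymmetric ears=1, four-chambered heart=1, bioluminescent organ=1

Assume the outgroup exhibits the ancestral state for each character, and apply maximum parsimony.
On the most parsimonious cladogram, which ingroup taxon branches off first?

Character polarity is set by the outgroup: the derived state is whichever differs from the outgroup's state, so for serrated mandibles, asymmetric ears the derived state is '0', and for the remaining characters it is '1'.
serrated mandibles (derived state '0') is unique to Taxon 7 (autapomorphy; uninformative for grouping).
asymmetric ears (derived state '0') is shared by Taxon 6 and Taxon 7 — a synapomorphy uniting that clade.
four-chambered heart: derived state '1' in Taxon 1, Taxon 2, Taxon 6, and Taxon 7 only — synapomorphy for {Taxon 1, Taxon 2, Taxon 6, Taxon 7}.
Only Taxon 1 and Taxon 2 show the derived state '1' for bioluminescent organ, supporting them as a clade.
Most parsimonious ingroup topology: (((Taxon 6,Taxon 7),(Taxon 2,Taxon 1)),Taxon 8).
Taxon 8 is sister to the clade containing all other ingroup taxa, so it is the earliest-diverging (most basal) ingroup lineage.

Taxon 8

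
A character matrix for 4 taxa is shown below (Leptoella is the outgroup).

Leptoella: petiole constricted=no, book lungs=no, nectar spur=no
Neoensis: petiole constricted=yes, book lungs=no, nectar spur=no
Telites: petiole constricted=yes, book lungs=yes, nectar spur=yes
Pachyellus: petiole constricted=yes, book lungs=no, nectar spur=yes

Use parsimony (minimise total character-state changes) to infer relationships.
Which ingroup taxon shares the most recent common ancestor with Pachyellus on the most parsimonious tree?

The outgroup has state 'no' for every character, so 'yes' is the derived state throughout.
petiole constricted (derived state 'yes') is shared by all ingroup taxa — unites the whole ingroup.
book lungs (derived state 'yes') is unique to Telites (autapomorphy; uninformative for grouping).
Only Pachyellus and Telites show the derived state 'yes' for nectar spur, supporting them as a clade.
Most parsimonious ingroup topology: (Neoensis,(Telites,Pachyellus)).
Pachyellus and Telites form a cherry on this tree, so they are sister taxa.

Telites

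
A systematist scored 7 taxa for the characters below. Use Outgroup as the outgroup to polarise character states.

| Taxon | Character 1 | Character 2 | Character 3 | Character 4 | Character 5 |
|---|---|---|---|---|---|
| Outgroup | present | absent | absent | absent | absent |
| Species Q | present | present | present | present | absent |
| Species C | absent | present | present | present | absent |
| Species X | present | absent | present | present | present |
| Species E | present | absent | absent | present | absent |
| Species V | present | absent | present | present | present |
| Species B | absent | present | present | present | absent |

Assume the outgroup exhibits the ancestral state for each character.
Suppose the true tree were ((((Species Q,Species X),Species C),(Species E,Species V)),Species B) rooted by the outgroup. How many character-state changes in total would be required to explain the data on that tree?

Map each character onto ((((Species Q,Species X),Species C),(Species E,Species V)),Species B) (rooted by Outgroup) and count the minimum state changes it requires (Fitch parsimony):
Character 1: 2; Character 2: 3; Character 3: 2; Character 4: 1; Character 5: 2.
Total tree length = 10.

10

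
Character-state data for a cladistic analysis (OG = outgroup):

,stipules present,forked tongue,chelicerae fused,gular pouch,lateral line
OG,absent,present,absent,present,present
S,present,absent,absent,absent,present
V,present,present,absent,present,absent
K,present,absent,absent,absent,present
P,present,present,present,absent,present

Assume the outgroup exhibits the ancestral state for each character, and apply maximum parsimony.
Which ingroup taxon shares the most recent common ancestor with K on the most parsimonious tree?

S

Character polarity is set by the outgroup: the derived state is whichever differs from the outgroup's state, so for forked tongue, gular pouch, lateral line the derived state is 'absent', and for the remaining characters it is 'present'.
stipules present (derived state 'present') is shared by all ingroup taxa — unites the whole ingroup.
forked tongue: derived state 'absent' in K and S only — synapomorphy for {K, S}.
chelicerae fused: derived state 'present' in P only — an autapomorphy, so it tells us nothing about relationships among taxa.
gular pouch: derived state 'absent' in K, P, and S only — synapomorphy for {K, P, S}.
lateral line: derived state 'absent' in V only — an autapomorphy, so it tells us nothing about relationships among taxa.
Most parsimonious ingroup topology: (((S,K),P),V).
K and S form a cherry on this tree, so they are sister taxa.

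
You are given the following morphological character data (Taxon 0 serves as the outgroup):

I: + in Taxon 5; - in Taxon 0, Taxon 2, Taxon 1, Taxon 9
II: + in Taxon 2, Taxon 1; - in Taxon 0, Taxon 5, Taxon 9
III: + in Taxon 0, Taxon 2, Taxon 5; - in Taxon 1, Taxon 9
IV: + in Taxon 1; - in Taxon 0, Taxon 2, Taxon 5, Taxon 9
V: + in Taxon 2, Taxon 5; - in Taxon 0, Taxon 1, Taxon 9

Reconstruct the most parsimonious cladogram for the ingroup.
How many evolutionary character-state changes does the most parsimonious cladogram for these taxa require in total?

Character polarity is set by the outgroup: the derived state is whichever differs from the outgroup's state, so for III the derived state is '-', and for the remaining characters it is '+'.
I (derived state '+') is unique to Taxon 5 (autapomorphy; uninformative for grouping).
II groups Taxon 1 and Taxon 2, which is incompatible with the clades supported by the remaining characters; treating it as convergent (homoplasy) costs fewer steps than any alternative tree.
III (derived state '-') is shared by Taxon 1 and Taxon 9 — a synapomorphy uniting that clade.
IV: derived state '+' in Taxon 1 only — an autapomorphy, so it tells us nothing about relationships among taxa.
V (derived state '+') is shared by Taxon 2 and Taxon 5 — a synapomorphy uniting that clade.
Most parsimonious ingroup topology: ((Taxon 2,Taxon 5),(Taxon 1,Taxon 9)).
Changes per character on this tree: I: 1; II: 2; III: 1; IV: 1; V: 1.
Total = 6.

6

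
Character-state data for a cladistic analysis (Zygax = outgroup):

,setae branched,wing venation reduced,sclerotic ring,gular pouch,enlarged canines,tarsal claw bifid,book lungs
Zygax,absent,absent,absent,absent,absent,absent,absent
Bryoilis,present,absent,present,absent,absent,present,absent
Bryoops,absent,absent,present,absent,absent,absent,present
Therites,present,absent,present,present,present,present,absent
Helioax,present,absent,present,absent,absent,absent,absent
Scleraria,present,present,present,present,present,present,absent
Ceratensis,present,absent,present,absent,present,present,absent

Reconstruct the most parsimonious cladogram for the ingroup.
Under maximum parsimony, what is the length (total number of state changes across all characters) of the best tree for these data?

The outgroup has state 'absent' for every character, so 'present' is the derived state throughout.
Only Bryoilis, Ceratensis, Helioax, Scleraria, and Therites show the derived state 'present' for setae branched, supporting them as a clade.
wing venation reduced (derived state 'present') is unique to Scleraria (autapomorphy; uninformative for grouping).
All ingroup taxa share the derived state 'present' for sclerotic ring; it defines the ingroup but does not resolve relationships within it.
gular pouch: derived state 'present' in Scleraria and Therites only — synapomorphy for {Scleraria, Therites}.
enlarged canines (derived state 'present') is shared by Ceratensis, Scleraria, and Therites — a synapomorphy uniting that clade.
tarsal claw bifid: derived state 'present' in Bryoilis, Ceratensis, Scleraria, and Therites only — synapomorphy for {Bryoilis, Ceratensis, Scleraria, Therites}.
book lungs: derived state 'present' in Bryoops only — an autapomorphy, so it tells us nothing about relationships among taxa.
Most parsimonious ingroup topology: (((Bryoilis,((Therites,Scleraria),Ceratensis)),Helioax),Bryoops).
Changes per character on this tree: setae branched: 1; wing venation reduced: 1; sclerotic ring: 1; gular pouch: 1; enlarged canines: 1; tarsal claw bifid: 1; book lungs: 1.
Total = 7.

7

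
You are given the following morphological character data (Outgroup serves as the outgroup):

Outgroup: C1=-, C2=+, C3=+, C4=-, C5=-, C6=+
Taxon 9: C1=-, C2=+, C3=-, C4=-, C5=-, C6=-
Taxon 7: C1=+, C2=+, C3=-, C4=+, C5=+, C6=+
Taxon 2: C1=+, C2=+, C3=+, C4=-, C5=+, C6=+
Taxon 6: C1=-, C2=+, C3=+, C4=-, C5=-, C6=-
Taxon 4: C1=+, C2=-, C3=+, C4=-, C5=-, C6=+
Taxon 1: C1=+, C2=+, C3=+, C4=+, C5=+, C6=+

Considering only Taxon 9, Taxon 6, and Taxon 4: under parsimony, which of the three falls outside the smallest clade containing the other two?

Character polarity is set by the outgroup: the derived state is whichever differs from the outgroup's state, so for C2, C3, C6 the derived state is '-', and for the remaining characters it is '+'.
C1 (derived state '+') is shared by Taxon 1, Taxon 2, Taxon 4, and Taxon 7 — a synapomorphy uniting that clade.
C2: derived state '-' in Taxon 4 only — an autapomorphy, so it tells us nothing about relationships among taxa.
C3 (state '-') occurs in Taxon 7 and Taxon 9 but conflicts with the nesting implied by the other characters — most parsimoniously interpreted as homoplasy.
Only Taxon 1 and Taxon 7 show the derived state '+' for C4, supporting them as a clade.
C5: derived state '+' in Taxon 1, Taxon 2, and Taxon 7 only — synapomorphy for {Taxon 1, Taxon 2, Taxon 7}.
Only Taxon 6 and Taxon 9 show the derived state '-' for C6, supporting them as a clade.
Most parsimonious ingroup topology: ((Taxon 9,Taxon 6),(((Taxon 7,Taxon 1),Taxon 2),Taxon 4)).
Taxon 6 and Taxon 9 share a more recent common ancestor with each other than either does with Taxon 4, so Taxon 4 is the least closely related of the three.

Taxon 4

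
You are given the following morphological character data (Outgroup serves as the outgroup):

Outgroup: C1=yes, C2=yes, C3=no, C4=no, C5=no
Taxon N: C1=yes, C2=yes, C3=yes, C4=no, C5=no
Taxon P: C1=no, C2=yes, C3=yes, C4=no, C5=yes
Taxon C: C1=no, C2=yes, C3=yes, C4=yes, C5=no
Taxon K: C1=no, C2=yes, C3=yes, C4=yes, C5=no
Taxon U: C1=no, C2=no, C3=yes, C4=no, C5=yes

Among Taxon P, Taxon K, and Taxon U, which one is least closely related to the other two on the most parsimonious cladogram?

Taxon K

Character polarity is set by the outgroup: the derived state is whichever differs from the outgroup's state, so for C1, C2 the derived state is 'no', and for the remaining characters it is 'yes'.
C1 (derived state 'no') is shared by Taxon C, Taxon K, Taxon P, and Taxon U — a synapomorphy uniting that clade.
C2: derived state 'no' in Taxon U only — an autapomorphy, so it tells us nothing about relationships among taxa.
C3 (derived state 'yes') is shared by all ingroup taxa — unites the whole ingroup.
C4 (derived state 'yes') is shared by Taxon C and Taxon K — a synapomorphy uniting that clade.
C5: derived state 'yes' in Taxon P and Taxon U only — synapomorphy for {Taxon P, Taxon U}.
Most parsimonious ingroup topology: (Taxon N,((Taxon P,Taxon U),(Taxon C,Taxon K))).
Taxon P and Taxon U share a more recent common ancestor with each other than either does with Taxon K, so Taxon K is the least closely related of the three.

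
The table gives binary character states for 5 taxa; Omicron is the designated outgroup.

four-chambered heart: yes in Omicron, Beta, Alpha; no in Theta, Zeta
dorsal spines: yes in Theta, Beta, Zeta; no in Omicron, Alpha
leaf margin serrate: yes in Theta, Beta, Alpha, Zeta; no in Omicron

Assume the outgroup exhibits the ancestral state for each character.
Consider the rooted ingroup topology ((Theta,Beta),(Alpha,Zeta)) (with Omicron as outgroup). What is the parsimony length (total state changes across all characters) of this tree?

Map each character onto ((Theta,Beta),(Alpha,Zeta)) (rooted by Omicron) and count the minimum state changes it requires (Fitch parsimony):
four-chambered heart: 2; dorsal spines: 2; leaf margin serrate: 1.
Total tree length = 5.

5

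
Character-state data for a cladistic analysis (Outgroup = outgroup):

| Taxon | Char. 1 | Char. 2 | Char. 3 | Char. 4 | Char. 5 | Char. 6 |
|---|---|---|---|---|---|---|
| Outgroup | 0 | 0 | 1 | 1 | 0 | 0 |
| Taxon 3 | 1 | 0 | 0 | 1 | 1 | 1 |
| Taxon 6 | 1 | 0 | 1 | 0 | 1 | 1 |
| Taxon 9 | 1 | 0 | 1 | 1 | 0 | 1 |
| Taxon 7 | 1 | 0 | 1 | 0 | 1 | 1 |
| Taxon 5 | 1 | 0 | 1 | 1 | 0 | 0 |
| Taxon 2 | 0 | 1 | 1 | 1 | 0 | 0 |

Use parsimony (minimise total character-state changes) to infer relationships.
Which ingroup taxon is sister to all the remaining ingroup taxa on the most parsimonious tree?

Character polarity is set by the outgroup: the derived state is whichever differs from the outgroup's state, so for Char. 3, Char. 4 the derived state is '0', and for the remaining characters it is '1'.
Char. 1: derived state '1' in Taxon 3, Taxon 5, Taxon 6, Taxon 7, and Taxon 9 only — synapomorphy for {Taxon 3, Taxon 5, Taxon 6, Taxon 7, Taxon 9}.
Char. 2 (derived state '1') is unique to Taxon 2 (autapomorphy; uninformative for grouping).
Char. 3: derived state '0' in Taxon 3 only — an autapomorphy, so it tells us nothing about relationships among taxa.
Char. 4 (derived state '0') is shared by Taxon 6 and Taxon 7 — a synapomorphy uniting that clade.
Char. 5: derived state '1' in Taxon 3, Taxon 6, and Taxon 7 only — synapomorphy for {Taxon 3, Taxon 6, Taxon 7}.
Only Taxon 3, Taxon 6, Taxon 7, and Taxon 9 show the derived state '1' for Char. 6, supporting them as a clade.
Most parsimonious ingroup topology: ((((Taxon 3,(Taxon 6,Taxon 7)),Taxon 9),Taxon 5),Taxon 2).
Taxon 2 is sister to the clade containing all other ingroup taxa, so it is the earliest-diverging (most basal) ingroup lineage.

Taxon 2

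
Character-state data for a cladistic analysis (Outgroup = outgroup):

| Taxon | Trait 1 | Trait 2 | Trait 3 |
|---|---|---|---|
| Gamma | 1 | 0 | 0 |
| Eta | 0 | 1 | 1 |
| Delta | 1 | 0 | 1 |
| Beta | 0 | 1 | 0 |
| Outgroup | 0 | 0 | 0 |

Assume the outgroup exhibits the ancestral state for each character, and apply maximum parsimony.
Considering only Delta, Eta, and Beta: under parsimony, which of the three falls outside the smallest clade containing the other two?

The outgroup has state '0' for every character, so '1' is the derived state throughout.
Trait 1: derived state '1' in Delta and Gamma only — synapomorphy for {Delta, Gamma}.
Trait 2: derived state '1' in Beta and Eta only — synapomorphy for {Beta, Eta}.
Trait 3 (state '1') occurs in Delta and Eta but conflicts with the nesting implied by the other characters — most parsimoniously interpreted as homoplasy.
Most parsimonious ingroup topology: ((Gamma,Delta),(Eta,Beta)).
Beta and Eta share a more recent common ancestor with each other than either does with Delta, so Delta is the least closely related of the three.

Delta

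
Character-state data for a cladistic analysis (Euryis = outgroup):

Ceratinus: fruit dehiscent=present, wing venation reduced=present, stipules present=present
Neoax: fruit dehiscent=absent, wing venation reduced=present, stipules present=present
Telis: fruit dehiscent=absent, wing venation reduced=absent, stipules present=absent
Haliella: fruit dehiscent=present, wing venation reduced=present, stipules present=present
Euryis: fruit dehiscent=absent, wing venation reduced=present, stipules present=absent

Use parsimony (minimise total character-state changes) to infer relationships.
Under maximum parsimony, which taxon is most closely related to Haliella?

Character polarity is set by the outgroup: the derived state is whichever differs from the outgroup's state, so for wing venation reduced the derived state is 'absent', and for the remaining characters it is 'present'.
Only Ceratinus and Haliella show the derived state 'present' for fruit dehiscent, supporting them as a clade.
wing venation reduced (derived state 'absent') is unique to Telis (autapomorphy; uninformative for grouping).
stipules present (derived state 'present') is shared by Ceratinus, Haliella, and Neoax — a synapomorphy uniting that clade.
Most parsimonious ingroup topology: (Telis,((Haliella,Ceratinus),Neoax)).
Haliella and Ceratinus form a cherry on this tree, so they are sister taxa.

Ceratinus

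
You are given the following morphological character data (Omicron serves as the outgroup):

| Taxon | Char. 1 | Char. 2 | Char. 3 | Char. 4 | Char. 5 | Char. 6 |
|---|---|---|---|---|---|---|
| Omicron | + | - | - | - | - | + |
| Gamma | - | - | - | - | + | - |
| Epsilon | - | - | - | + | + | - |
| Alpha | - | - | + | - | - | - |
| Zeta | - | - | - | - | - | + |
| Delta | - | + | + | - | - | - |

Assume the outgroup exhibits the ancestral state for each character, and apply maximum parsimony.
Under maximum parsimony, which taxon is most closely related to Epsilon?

Character polarity is set by the outgroup: the derived state is whichever differs from the outgroup's state, so for Char. 1, Char. 6 the derived state is '-', and for the remaining characters it is '+'.
Char. 1 (derived state '-') is shared by all ingroup taxa — unites the whole ingroup.
Char. 2: derived state '+' in Delta only — an autapomorphy, so it tells us nothing about relationships among taxa.
Only Alpha and Delta show the derived state '+' for Char. 3, supporting them as a clade.
Char. 4 (derived state '+') is unique to Epsilon (autapomorphy; uninformative for grouping).
Char. 5 (derived state '+') is shared by Epsilon and Gamma — a synapomorphy uniting that clade.
Only Alpha, Delta, Epsilon, and Gamma show the derived state '-' for Char. 6, supporting them as a clade.
Most parsimonious ingroup topology: (((Gamma,Epsilon),(Alpha,Delta)),Zeta).
Epsilon and Gamma form a cherry on this tree, so they are sister taxa.

Gamma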